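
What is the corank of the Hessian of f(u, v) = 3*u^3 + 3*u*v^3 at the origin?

2

Hessian at 0 has rank 0.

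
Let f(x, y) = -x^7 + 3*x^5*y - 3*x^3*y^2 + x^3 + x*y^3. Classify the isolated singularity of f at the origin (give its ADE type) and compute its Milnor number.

Type E7, Milnor number mu = 7.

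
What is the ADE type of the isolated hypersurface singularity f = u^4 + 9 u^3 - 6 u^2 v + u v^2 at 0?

D5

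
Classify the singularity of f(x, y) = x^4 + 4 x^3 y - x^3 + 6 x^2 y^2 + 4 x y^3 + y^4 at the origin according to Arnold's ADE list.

The Hessian of f at 0 is [[0, 0], [0, 0]] with rank 0, so corank 2. A Groebner basis of the Jacobian ideal J(f) in C{x,y} is {y^4, x*y^2 + y^3/3, x^2}; counting standard monomials gives mu = 6. Corank 2; j^3 = -x^3 is a perfect cube, so E-series; the 4-jet and mu = 6 give E_6.

E_{6}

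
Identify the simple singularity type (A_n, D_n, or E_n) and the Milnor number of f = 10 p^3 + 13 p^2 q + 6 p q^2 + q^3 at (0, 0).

Type D_{4}, Milnor number mu = 4.

The Hessian of f at 0 has rank 0. Corank 2; j^3 = (2*p + q)*(5*p^2 + 4*p*q + q^2) splits into three distinct lines over C (the quadratic factor has nonzero discriminant), so D_4.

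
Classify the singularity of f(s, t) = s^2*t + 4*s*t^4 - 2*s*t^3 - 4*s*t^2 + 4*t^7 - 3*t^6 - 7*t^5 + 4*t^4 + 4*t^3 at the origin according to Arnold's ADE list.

D_7

The Hessian of f at 0 has rank 0. Corank 2; j^3 = t*(s - 2*t)^2 has shape L^2 M (L != M), so D-series; mu = 7 gives D_7.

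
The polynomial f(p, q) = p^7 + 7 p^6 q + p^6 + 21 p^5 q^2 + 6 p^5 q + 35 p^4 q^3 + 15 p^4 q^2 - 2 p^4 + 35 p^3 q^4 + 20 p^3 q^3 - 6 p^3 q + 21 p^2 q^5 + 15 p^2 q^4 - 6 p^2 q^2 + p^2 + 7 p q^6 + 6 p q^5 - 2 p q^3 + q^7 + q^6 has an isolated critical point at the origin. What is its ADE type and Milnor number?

Type A_{6}, Milnor number mu = 6.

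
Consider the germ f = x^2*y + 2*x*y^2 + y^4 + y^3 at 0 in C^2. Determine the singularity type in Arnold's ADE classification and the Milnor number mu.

The Hessian of f at 0 has rank 0. Corank 2; j^3 = y*(x + y)^2 has shape L^2 M (L != M), so D-series; mu = 5 gives D_5.

Type D_5, Milnor number mu = 5.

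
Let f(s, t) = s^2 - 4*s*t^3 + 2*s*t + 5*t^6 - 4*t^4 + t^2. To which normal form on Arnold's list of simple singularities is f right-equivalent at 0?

A_{5}

The Hessian of f at 0 has rank 1. Corank 1: A-series; mu = 5 gives A_5.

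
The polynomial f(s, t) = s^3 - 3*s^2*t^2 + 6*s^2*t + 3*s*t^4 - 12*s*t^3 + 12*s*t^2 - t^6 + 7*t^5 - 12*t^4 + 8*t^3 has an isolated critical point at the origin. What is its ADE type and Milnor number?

Type E8, Milnor number mu = 8.

The Hessian of f at 0 has rank 0. Corank 2; j^3 = (s + 2*t)^3 is a perfect cube, so E-series; the 5-jet and mu = 8 give E_8.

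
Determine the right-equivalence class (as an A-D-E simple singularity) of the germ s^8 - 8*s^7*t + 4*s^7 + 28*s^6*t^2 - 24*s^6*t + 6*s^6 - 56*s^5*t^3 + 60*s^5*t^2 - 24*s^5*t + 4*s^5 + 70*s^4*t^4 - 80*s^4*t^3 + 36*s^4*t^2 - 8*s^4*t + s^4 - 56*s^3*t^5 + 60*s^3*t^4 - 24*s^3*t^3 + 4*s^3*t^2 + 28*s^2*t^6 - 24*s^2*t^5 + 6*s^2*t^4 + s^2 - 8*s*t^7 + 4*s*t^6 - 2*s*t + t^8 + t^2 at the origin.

A_{3}

The Hessian of f at 0 is [[2, -2], [-2, 2]] with rank 1, so corank 1. A Groebner basis of the Jacobian ideal J(f) in C{s,t} is {t^3, s - t}; counting standard monomials gives mu = 3. Corank 1: A-series; mu = 3 gives A_3.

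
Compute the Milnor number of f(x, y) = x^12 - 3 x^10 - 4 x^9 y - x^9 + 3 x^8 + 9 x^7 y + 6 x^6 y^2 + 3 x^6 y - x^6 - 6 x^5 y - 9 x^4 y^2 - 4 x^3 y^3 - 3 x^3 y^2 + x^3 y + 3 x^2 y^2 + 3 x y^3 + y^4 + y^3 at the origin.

7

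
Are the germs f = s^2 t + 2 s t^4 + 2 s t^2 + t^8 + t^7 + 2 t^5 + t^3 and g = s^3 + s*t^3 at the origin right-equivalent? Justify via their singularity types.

No.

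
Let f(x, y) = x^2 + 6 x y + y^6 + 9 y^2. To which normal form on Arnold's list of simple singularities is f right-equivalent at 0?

A_5

The Hessian of f at 0 has rank 1. Corank 1: A-series; mu = 5 gives A_5.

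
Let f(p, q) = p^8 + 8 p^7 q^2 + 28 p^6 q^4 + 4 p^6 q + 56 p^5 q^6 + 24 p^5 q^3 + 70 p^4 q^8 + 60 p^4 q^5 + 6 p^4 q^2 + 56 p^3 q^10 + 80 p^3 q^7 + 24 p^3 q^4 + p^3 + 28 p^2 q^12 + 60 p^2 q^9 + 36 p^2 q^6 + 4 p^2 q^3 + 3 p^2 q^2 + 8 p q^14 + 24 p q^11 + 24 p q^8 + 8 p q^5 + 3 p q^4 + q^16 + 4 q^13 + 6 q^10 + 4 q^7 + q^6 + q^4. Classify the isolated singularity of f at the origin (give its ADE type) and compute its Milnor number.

Type E6, Milnor number mu = 6.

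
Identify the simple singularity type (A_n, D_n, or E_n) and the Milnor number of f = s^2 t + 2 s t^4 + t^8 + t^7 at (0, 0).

The Hessian of f at 0 is [[0, 0], [0, 0]] with rank 0, so corank 2. A Groebner basis of the Jacobian ideal J(f) in C{s,t} is {s^2*t^2, 8*s^2*t + s^2 + s*t^3, s*t + t^4, s^3}; counting standard monomials gives mu = 9. Corank 2; j^3 = s^2*t has shape L^2 M (L != M), so D-series; mu = 9 gives D_9.

Type D_9, Milnor number mu = 9.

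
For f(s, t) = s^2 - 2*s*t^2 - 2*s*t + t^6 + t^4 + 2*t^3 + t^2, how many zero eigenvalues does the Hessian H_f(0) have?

1

Hessian at 0 has rank 1.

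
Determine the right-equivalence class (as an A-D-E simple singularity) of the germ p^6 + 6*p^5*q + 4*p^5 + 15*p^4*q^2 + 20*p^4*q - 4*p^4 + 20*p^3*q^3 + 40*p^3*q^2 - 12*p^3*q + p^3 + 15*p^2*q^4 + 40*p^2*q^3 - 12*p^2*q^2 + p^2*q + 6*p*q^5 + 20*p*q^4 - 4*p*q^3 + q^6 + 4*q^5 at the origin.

D_{7}

The Hessian of f at 0 is [[0, 0], [0, 0]] with rank 0, so corank 2. A Groebner basis of the Jacobian ideal J(f) in C{p,q} is {23*p^2/12 - 13*p*q/12 + q^4 + 13*q^3/6, p^3, p^2*q - 4*p^2/3 + 2*p*q/3 - 4*q^3/3, 7*p^2/6 + p*q^2 - 5*p*q/6 + 5*q^3/3}; counting standard monomials gives mu = 7. Corank 2; j^3 = p^2*(p + q) has shape L^2 M (L != M), so D-series; mu = 7 gives D_7.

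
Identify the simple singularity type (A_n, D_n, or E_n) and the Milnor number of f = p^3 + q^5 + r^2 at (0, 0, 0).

The Hessian of f at 0 is [[0, 0, 0], [0, 0, 0], [0, 0, 2]] with rank 1, so corank 2. A Groebner basis of the Jacobian ideal J(f) in C{p,q,r} is {q^4, p^2, r}; counting standard monomials gives mu = 8. Corank 2; j^3 = p^3 is a perfect cube, so E-series; the 5-jet and mu = 8 give E_8.

Type E_8, Milnor number mu = 8.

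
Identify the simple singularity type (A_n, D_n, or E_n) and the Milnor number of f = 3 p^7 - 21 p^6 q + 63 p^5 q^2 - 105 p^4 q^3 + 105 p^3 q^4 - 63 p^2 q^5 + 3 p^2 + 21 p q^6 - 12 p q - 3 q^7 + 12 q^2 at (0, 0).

Type A_{6}, Milnor number mu = 6.

The Hessian of f at 0 has rank 1. Corank 1: A-series; mu = 6 gives A_6.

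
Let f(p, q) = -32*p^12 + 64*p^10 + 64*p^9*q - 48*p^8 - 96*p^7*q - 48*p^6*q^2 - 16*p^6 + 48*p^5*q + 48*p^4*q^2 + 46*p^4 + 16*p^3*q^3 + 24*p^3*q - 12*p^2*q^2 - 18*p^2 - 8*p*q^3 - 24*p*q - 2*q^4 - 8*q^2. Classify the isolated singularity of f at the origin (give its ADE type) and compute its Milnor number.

The Hessian of f at 0 has rank 1. Corank 1: A-series; mu = 3 gives A_3.

Type A3, Milnor number mu = 3.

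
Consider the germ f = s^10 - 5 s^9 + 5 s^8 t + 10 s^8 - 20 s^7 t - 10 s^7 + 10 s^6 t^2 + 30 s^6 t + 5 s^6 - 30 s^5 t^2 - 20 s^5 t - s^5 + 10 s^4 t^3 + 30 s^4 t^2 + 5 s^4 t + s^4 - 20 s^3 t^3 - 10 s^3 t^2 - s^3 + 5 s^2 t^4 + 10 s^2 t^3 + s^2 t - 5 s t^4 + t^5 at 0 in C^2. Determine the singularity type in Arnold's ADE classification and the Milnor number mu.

The Hessian of f at 0 is [[0, 0], [0, 0]] with rank 0, so corank 2. A Groebner basis of the Jacobian ideal J(f) in C{s,t} is {s*t/5 + t^4, s*t^2, s^2 - s*t}; counting standard monomials gives mu = 6. Corank 2; j^3 = -s^2*(s - t) has shape L^2 M (L != M), so D-series; mu = 6 gives D_6.

Type D_6, Milnor number mu = 6.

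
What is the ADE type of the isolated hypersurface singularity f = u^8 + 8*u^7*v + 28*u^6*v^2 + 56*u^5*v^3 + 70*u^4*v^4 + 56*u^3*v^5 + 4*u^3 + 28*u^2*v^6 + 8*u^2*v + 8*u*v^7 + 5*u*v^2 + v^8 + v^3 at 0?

D_{9}

The Hessian of f at 0 has rank 0. Corank 2; j^3 = (u + v)*(2*u + v)^2 has shape L^2 M (L != M), so D-series; mu = 9 gives D_9.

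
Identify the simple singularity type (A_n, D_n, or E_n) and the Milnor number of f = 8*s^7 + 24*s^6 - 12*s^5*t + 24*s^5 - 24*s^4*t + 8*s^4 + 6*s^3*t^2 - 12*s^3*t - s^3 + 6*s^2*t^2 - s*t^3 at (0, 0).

Type E_7, Milnor number mu = 7.

The Hessian of f at 0 has rank 0. Corank 2; j^3 = -s^3 is a perfect cube, so E-series; the 4-jet and mu = 7 give E_7.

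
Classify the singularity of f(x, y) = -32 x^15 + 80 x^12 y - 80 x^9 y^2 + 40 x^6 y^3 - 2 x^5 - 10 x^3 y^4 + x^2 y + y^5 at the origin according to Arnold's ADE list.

The Hessian of f at 0 has rank 0. Corank 2; j^3 = x^2*y has shape L^2 M (L != M), so D-series; mu = 6 gives D_6.

D6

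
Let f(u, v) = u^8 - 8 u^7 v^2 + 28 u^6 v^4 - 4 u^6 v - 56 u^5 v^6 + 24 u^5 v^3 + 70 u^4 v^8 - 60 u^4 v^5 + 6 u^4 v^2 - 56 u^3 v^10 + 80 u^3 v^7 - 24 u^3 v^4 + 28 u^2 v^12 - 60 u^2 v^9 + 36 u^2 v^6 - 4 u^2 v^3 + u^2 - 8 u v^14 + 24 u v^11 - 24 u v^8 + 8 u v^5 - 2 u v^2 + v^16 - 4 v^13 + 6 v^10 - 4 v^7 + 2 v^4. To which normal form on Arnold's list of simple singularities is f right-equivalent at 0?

A3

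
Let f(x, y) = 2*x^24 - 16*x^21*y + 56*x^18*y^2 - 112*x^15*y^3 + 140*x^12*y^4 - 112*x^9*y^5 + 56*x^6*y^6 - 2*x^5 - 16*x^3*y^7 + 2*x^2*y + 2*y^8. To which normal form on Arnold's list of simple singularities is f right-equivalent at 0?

D9

The Hessian of f at 0 is [[0, 0], [0, 0]] with rank 0, so corank 2. A Groebner basis of the Jacobian ideal J(f) in C{x,y} is {x^2/8 + y^7, x^3, x*y}; counting standard monomials gives mu = 9. Corank 2; j^3 = 2*x^2*y has shape L^2 M (L != M), so D-series; mu = 9 gives D_9.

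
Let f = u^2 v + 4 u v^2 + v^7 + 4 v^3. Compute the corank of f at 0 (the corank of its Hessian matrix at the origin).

Hessian at 0 has rank 0.

2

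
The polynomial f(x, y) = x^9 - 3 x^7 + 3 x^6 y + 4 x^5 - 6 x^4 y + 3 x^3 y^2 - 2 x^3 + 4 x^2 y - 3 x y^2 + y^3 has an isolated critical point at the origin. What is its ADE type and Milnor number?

Type D_{4}, Milnor number mu = 4.

The Hessian of f at 0 has rank 0. Corank 2; j^3 = -(x - y)*(2*x^2 - 2*x*y + y^2) splits into three distinct lines over C (the quadratic factor has nonzero discriminant), so D_4.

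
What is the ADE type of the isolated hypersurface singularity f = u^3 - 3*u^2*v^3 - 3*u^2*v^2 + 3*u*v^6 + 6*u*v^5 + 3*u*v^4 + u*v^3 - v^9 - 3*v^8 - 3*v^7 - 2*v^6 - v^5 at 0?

E7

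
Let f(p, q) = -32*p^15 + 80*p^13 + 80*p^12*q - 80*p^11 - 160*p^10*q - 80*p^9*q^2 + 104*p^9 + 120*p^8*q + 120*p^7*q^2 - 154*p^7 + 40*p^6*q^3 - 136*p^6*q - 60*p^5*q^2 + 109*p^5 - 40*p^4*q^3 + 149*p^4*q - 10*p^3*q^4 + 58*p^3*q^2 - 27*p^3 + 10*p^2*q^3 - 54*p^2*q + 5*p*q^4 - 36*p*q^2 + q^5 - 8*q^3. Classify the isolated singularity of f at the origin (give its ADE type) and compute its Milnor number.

The Hessian of f at 0 is [[0, 0], [0, 0]] with rank 0, so corank 2. A Groebner basis of the Jacobian ideal J(f) in C{p,q} is {729*p^2/64 + p*q^3 + 243*p*q/16 + 81*q^2/16, -243*p^2/16 - 81*p*q/4 + q^4 - 27*q^2/4, p^3 - 4*p*q^2/3 - 16*q^3/27, p^2*q + 4*p*q^2/3 + 4*q^3/9}; counting standard monomials gives mu = 8. Corank 2; j^3 = -(3*p + 2*q)^3 is a perfect cube, so E-series; the 5-jet and mu = 8 give E_8.

Type E_{8}, Milnor number mu = 8.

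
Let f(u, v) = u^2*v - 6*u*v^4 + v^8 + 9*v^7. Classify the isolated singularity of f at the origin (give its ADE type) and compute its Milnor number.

The Hessian of f at 0 is [[0, 0], [0, 0]] with rank 0, so corank 2. A Groebner basis of the Jacobian ideal J(f) in C{u,v} is {u^2*v^2, -8*u^2*v/27 - u^2/3 + u*v^3, -u*v/3 + v^4, u^3}; counting standard monomials gives mu = 9. Corank 2; j^3 = u^2*v has shape L^2 M (L != M), so D-series; mu = 9 gives D_9.

Type D_{9}, Milnor number mu = 9.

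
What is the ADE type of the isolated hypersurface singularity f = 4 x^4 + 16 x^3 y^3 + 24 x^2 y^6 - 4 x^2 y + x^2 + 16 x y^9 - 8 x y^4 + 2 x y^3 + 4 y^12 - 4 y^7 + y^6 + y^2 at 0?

A_1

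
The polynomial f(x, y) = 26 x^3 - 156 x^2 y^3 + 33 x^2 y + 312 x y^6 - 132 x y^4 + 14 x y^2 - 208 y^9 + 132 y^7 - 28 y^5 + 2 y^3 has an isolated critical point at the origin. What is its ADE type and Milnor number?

The Hessian of f at 0 has rank 0. Corank 2; j^3 = (2*x + y)*(13*x^2 + 10*x*y + 2*y^2) splits into three distinct lines over C (the quadratic factor has nonzero discriminant), so D_4.

Type D_4, Milnor number mu = 4.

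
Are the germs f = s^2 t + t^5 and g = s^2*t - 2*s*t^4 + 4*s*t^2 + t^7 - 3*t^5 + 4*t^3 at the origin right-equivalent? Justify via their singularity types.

Yes.

The Hessian of f at 0 has rank 0. Corank 2; j^3 = s^2*t has shape L^2 M (L != M), so D-series; mu = 6 gives D_6. The Hessian of g at 0 has rank 0. Corank 2; j^3 = t*(s + 2*t)^2 has shape L^2 M (L != M), so D-series; mu = 6 gives D_6. Both have type D_6, hence right-equivalent.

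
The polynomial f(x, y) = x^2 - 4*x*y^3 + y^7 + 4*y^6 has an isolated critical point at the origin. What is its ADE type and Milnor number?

The Hessian of f at 0 has rank 1. Corank 1: A-series; mu = 6 gives A_6.

Type A_{6}, Milnor number mu = 6.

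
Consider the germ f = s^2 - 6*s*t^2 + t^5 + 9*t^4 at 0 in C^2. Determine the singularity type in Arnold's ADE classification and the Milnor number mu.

Type A_{4}, Milnor number mu = 4.

The Hessian of f at 0 has rank 1. Corank 1: A-series; mu = 4 gives A_4.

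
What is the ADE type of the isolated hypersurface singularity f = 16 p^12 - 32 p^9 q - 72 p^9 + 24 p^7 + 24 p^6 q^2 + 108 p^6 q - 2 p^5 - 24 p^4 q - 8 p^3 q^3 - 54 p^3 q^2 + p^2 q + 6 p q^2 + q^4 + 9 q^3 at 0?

D_{5}

The Hessian of f at 0 is [[0, 0], [0, 0]] with rank 0, so corank 2. A Groebner basis of the Jacobian ideal J(f) in C{p,q} is {p^3 - 27*p^2/4 + 243*q^2/4, p^2/4 + q^3 - 9*q^2/4, p*q + 3*q^2}; counting standard monomials gives mu = 5. Corank 2; j^3 = q*(p + 3*q)^2 has shape L^2 M (L != M), so D-series; mu = 5 gives D_5.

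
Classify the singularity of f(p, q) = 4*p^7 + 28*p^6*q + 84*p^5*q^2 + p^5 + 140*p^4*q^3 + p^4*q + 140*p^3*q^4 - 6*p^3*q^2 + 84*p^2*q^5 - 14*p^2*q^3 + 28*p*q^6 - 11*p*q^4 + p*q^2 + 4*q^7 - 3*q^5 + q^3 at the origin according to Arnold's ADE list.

The Hessian of f at 0 has rank 0. Corank 2; j^3 = q^2*(p + q) has shape L^2 M (L != M), so D-series; mu = 6 gives D_6.

D6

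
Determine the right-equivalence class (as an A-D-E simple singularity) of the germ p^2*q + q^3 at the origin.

The Hessian of f at 0 has rank 0. Corank 2; j^3 = q*(p^2 + q^2) splits into three distinct lines over C (the quadratic factor has nonzero discriminant), so D_4.

D4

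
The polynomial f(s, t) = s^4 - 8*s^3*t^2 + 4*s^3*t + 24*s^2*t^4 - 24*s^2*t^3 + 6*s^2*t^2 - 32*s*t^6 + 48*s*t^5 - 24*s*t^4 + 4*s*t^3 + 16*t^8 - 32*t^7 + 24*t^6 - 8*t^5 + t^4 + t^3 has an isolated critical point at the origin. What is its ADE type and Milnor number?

The Hessian of f at 0 is [[0, 0], [0, 0]] with rank 0, so corank 2. A Groebner basis of the Jacobian ideal J(f) in C{s,t} is {s^3 + 3*s^2*t, t^2}; counting standard monomials gives mu = 6. Corank 2; j^3 = t^3 is a perfect cube, so E-series; the 4-jet and mu = 6 give E_6.

Type E_6, Milnor number mu = 6.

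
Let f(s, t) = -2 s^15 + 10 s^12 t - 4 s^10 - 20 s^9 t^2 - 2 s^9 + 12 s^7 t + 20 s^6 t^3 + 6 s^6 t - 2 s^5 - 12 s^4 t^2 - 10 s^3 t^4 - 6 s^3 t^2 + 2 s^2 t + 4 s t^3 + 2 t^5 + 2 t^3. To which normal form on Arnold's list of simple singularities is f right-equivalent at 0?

D_{4}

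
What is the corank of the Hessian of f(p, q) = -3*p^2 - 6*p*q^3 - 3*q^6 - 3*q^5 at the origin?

1

Hessian at 0 has rank 1.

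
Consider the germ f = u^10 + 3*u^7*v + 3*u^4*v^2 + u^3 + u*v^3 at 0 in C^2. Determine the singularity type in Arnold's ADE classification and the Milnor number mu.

Type E_{7}, Milnor number mu = 7.

The Hessian of f at 0 has rank 0. Corank 2; j^3 = u^3 is a perfect cube, so E-series; the 4-jet and mu = 7 give E_7.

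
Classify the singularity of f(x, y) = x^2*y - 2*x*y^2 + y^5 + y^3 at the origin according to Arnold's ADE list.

The Hessian of f at 0 has rank 0. Corank 2; j^3 = y*(x - y)^2 has shape L^2 M (L != M), so D-series; mu = 6 gives D_6.

D_6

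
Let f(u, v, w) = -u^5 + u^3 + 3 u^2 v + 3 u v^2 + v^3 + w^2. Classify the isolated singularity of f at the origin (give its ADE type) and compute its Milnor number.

The Hessian of f at 0 has rank 1. Corank 2; j^3 = (u + v)^3 is a perfect cube, so E-series; the 5-jet and mu = 8 give E_8.

Type E8, Milnor number mu = 8.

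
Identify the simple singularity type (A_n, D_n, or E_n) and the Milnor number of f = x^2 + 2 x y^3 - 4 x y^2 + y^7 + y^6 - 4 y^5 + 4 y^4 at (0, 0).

Type A_6, Milnor number mu = 6.

The Hessian of f at 0 is [[2, 0], [0, 0]] with rank 1, so corank 1. A Groebner basis of the Jacobian ideal J(f) in C{x,y} is {x^3, x^2*y + x^2 + 4*x*y + 8*x - 16*y^2, -x^2/4 + x*y^2 + x*y + 2*x - 4*y^2, x + y^3 - 2*y^2}; counting standard monomials gives mu = 6. Corank 1: A-series; mu = 6 gives A_6.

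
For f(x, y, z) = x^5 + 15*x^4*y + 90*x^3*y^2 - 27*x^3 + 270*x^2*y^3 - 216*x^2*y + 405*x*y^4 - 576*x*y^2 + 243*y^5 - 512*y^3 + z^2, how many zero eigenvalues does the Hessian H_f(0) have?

Hessian at 0 has rank 1.

2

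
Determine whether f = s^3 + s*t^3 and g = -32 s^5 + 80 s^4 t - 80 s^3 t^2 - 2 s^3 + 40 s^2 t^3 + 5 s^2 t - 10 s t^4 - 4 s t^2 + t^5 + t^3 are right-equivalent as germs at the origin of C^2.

No.

The Hessian of f at 0 has rank 0. Corank 2; j^3 = s^3 is a perfect cube, so E-series; the 4-jet and mu = 7 give E_7. The Hessian of g at 0 has rank 0. Corank 2; j^3 = -(s - t)^2*(2*s - t) has shape L^2 M (L != M), so D-series; mu = 6 gives D_6. f is E_7 but g is D_6, hence not right-equivalent.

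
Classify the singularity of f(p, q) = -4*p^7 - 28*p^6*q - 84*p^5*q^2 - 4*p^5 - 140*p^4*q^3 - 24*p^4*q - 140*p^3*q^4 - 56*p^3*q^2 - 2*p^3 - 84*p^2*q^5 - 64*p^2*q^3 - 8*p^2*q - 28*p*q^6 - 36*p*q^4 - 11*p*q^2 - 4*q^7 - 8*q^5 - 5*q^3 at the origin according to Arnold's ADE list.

D_{4}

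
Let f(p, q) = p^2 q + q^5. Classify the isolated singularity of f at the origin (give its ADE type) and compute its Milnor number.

Type D_{6}, Milnor number mu = 6.

The Hessian of f at 0 is [[0, 0], [0, 0]] with rank 0, so corank 2. A Groebner basis of the Jacobian ideal J(f) in C{p,q} is {p^2/5 + q^4, p^3, p*q}; counting standard monomials gives mu = 6. Corank 2; j^3 = p^2*q has shape L^2 M (L != M), so D-series; mu = 6 gives D_6.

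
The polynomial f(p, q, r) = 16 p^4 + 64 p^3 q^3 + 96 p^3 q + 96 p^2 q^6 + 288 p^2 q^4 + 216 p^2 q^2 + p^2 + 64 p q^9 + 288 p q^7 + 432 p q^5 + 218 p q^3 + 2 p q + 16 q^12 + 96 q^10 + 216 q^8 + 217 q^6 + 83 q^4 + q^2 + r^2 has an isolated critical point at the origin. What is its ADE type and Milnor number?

The Hessian of f at 0 is [[2, 2, 0], [2, 2, 0], [0, 0, 2]] with rank 2, so corank 1. A Groebner basis of the Jacobian ideal J(f) in C{p,q,r} is {q^3, p + q, r}; counting standard monomials gives mu = 3. Corank 1: A-series; mu = 3 gives A_3.

Type A_{3}, Milnor number mu = 3.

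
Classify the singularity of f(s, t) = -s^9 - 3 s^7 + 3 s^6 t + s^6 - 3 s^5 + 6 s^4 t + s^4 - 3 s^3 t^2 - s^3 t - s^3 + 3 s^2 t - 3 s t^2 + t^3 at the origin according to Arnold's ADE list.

The Hessian of f at 0 is [[0, 0], [0, 0]] with rank 0, so corank 2. A Groebner basis of the Jacobian ideal J(f) in C{s,t} is {3*s^2 - 6*s*t + t^4 - t^3 + 3*t^2, s^3 - 3*s^2 + 6*s*t - 3*t^2, s^2*t - 3*s^2 + 6*s*t - 3*t^2, -2*s^2 + s*t^2 + 4*s*t - t^3/3 - 2*t^2}; counting standard monomials gives mu = 7. Corank 2; j^3 = -(s - t)^3 is a perfect cube, so E-series; the 4-jet and mu = 7 give E_7.

E_7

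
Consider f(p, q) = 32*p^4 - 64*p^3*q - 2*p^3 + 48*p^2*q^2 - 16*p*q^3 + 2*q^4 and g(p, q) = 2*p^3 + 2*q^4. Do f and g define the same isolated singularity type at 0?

Yes.

The Hessian of f at 0 has rank 0. Corank 2; j^3 = -2*p^3 is a perfect cube, so E-series; the 4-jet and mu = 6 give E_6. The Hessian of g at 0 has rank 0. Corank 2; j^3 = 2*p^3 is a perfect cube, so E-series; the 4-jet and mu = 6 give E_6. Both have type E_6, hence right-equivalent.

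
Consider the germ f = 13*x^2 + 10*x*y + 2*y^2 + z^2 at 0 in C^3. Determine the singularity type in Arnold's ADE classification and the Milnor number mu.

Type A_1, Milnor number mu = 1.

The Hessian of f at 0 is [[26, 10, 0], [10, 4, 0], [0, 0, 2]] with rank 3, so corank 0. A Groebner basis of the Jacobian ideal J(f) in C{x,y,z} is {x, y, z}; counting standard monomials gives mu = 1. Corank 0: nondegenerate Morse point, so A_1.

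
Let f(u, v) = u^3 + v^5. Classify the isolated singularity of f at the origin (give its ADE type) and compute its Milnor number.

Type E_{8}, Milnor number mu = 8.

The Hessian of f at 0 has rank 0. Corank 2; j^3 = u^3 is a perfect cube, so E-series; the 5-jet and mu = 8 give E_8.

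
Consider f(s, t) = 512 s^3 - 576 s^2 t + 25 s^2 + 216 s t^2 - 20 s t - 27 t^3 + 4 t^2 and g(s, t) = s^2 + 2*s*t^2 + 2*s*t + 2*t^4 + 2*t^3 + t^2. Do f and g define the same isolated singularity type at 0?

No.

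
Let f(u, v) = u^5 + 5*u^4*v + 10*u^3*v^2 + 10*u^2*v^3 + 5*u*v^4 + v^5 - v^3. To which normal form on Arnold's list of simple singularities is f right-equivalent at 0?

E8

The Hessian of f at 0 is [[0, 0], [0, 0]] with rank 0, so corank 2. A Groebner basis of the Jacobian ideal J(f) in C{u,v} is {u^4 + 4*u^3*v, v^2}; counting standard monomials gives mu = 8. Corank 2; j^3 = -v^3 is a perfect cube, so E-series; the 5-jet and mu = 8 give E_8.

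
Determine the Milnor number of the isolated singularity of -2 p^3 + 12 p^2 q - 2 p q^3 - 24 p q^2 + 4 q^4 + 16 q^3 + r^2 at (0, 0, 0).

7

The Hessian of f at 0 has rank 1. Corank 2; j^3 = -2*(p - 2*q)^3 is a perfect cube, so E-series; the 4-jet and mu = 7 give E_7.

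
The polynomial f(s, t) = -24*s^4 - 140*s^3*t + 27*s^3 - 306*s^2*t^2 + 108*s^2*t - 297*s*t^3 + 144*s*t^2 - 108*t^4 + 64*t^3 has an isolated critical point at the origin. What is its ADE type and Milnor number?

Type E_{7}, Milnor number mu = 7.

The Hessian of f at 0 has rank 0. Corank 2; j^3 = (3*s + 4*t)^3 is a perfect cube, so E-series; the 4-jet and mu = 7 give E_7.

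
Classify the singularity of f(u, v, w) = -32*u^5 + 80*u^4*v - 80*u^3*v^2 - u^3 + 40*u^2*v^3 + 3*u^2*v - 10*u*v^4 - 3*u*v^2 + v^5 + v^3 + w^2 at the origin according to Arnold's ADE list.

E_{8}

The Hessian of f at 0 has rank 1. Corank 2; j^3 = -(u - v)^3 is a perfect cube, so E-series; the 5-jet and mu = 8 give E_8.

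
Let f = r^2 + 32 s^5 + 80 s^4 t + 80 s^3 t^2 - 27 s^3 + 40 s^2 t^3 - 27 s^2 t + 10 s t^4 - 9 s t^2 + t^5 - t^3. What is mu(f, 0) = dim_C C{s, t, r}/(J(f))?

8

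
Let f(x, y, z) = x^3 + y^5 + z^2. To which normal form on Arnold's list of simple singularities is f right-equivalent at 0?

E_8

The Hessian of f at 0 has rank 1. Corank 2; j^3 = x^3 is a perfect cube, so E-series; the 5-jet and mu = 8 give E_8.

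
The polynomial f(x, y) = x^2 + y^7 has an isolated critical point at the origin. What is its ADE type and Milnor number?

The Hessian of f at 0 has rank 1. Corank 1: A-series; mu = 6 gives A_6.

Type A_{6}, Milnor number mu = 6.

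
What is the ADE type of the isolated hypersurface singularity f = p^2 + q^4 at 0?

The Hessian of f at 0 is [[2, 0], [0, 0]] with rank 1, so corank 1. A Groebner basis of the Jacobian ideal J(f) in C{p,q} is {q^3, p}; counting standard monomials gives mu = 3. Corank 1: A-series; mu = 3 gives A_3.

A3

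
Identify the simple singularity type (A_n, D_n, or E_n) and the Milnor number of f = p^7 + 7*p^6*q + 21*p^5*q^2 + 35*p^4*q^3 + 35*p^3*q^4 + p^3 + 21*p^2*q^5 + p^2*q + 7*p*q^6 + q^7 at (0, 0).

Type D8, Milnor number mu = 8.

The Hessian of f at 0 is [[0, 0], [0, 0]] with rank 0, so corank 2. A Groebner basis of the Jacobian ideal J(f) in C{p,q} is {-p*q/7 + q^6, p*q^2, p^2 + p*q}; counting standard monomials gives mu = 8. Corank 2; j^3 = p^2*(p + q) has shape L^2 M (L != M), so D-series; mu = 8 gives D_8.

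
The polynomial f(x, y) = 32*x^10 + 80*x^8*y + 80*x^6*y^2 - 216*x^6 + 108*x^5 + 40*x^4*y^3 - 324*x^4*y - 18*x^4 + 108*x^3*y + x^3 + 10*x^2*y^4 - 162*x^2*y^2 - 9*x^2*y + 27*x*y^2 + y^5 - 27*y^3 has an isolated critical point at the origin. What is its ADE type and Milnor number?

The Hessian of f at 0 has rank 0. Corank 2; j^3 = (x - 3*y)^3 is a perfect cube, so E-series; the 5-jet and mu = 8 give E_8.

Type E8, Milnor number mu = 8.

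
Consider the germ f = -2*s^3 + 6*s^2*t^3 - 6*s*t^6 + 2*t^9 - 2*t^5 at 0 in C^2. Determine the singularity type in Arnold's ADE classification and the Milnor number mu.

Type E_8, Milnor number mu = 8.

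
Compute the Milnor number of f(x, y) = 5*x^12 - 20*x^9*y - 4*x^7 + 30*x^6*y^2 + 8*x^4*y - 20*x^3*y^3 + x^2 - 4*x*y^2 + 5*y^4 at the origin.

The Hessian of f at 0 is [[2, 0], [0, 0]] with rank 1, so corank 1. A Groebner basis of the Jacobian ideal J(f) in C{x,y} is {x^2, x*y, -x/2 + y^2}; counting standard monomials gives mu = 3. Corank 1: A-series; mu = 3 gives A_3.

3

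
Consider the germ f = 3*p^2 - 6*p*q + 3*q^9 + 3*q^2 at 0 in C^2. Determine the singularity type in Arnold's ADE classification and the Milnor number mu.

Type A8, Milnor number mu = 8.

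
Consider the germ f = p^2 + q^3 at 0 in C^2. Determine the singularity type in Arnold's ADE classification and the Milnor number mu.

Type A_{2}, Milnor number mu = 2.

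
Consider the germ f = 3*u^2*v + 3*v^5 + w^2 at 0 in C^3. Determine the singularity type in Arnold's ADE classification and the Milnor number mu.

Type D6, Milnor number mu = 6.

The Hessian of f at 0 is [[0, 0, 0], [0, 0, 0], [0, 0, 2]] with rank 1, so corank 2. A Groebner basis of the Jacobian ideal J(f) in C{u,v,w} is {u^2/5 + v^4, u^3, u*v, w}; counting standard monomials gives mu = 6. Corank 2; j^3 = 3*u^2*v has shape L^2 M (L != M), so D-series; mu = 6 gives D_6.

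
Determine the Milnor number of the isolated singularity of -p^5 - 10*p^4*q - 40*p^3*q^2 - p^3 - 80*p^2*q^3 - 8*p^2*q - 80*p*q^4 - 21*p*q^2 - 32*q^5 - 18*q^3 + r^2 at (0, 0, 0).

6

The Hessian of f at 0 has rank 1. Corank 2; j^3 = -(p + 2*q)*(p + 3*q)^2 has shape L^2 M (L != M), so D-series; mu = 6 gives D_6.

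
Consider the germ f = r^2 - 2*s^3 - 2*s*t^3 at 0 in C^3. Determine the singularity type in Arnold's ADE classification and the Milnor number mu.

The Hessian of f at 0 is [[0, 0, 0], [0, 0, 0], [0, 0, 2]] with rank 1, so corank 2. A Groebner basis of the Jacobian ideal J(f) in C{s,t,r} is {s^3, s*t^2, 3*s^2 + t^3, r}; counting standard monomials gives mu = 7. Corank 2; j^3 = -2*s^3 is a perfect cube, so E-series; the 4-jet and mu = 7 give E_7.

Type E_{7}, Milnor number mu = 7.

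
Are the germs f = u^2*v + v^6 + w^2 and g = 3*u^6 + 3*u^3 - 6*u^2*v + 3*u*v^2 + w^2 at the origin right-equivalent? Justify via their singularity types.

The Hessian of f at 0 has rank 1. Corank 2; j^3 = u^2*v has shape L^2 M (L != M), so D-series; mu = 7 gives D_7. The Hessian of g at 0 has rank 1. Corank 2; j^3 = 3*u*(u - v)^2 has shape L^2 M (L != M), so D-series; mu = 7 gives D_7. Both have type D_7, hence right-equivalent.

Yes.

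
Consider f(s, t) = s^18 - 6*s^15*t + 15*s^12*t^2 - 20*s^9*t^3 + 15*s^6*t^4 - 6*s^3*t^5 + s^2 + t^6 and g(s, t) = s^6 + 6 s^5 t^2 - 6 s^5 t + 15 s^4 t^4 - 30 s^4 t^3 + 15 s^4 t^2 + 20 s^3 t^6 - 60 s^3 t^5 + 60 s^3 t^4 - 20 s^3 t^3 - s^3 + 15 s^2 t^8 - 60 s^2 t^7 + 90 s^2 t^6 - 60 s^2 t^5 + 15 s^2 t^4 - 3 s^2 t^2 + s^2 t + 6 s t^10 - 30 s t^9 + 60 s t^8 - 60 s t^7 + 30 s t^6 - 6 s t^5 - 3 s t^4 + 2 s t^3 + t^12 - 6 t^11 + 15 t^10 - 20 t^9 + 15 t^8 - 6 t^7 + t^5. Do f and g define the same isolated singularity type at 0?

The Hessian of f at 0 is [[2, 0], [0, 0]] with rank 1, so corank 1. A Groebner basis of the Jacobian ideal J(f) in C{s,t} is {t^5, s}; counting standard monomials gives mu = 5. Corank 1: A-series; mu = 5 gives A_5. The Hessian of g at 0 is [[0, 0], [0, 0]] with rank 0, so corank 2. A Groebner basis of the Jacobian ideal J(g) in C{s,t} is {-s^2 + s*t + t^4 + t^3, s^3, s^2*t + s*t/6 + t^3/6, s^2 + s*t^2 - s*t - t^3}; counting standard monomials gives mu = 7. Corank 2; j^3 = -s^2*(s - t) has shape L^2 M (L != M), so D-series; mu = 7 gives D_7. f is A_5 but g is D_7, hence not right-equivalent.

No.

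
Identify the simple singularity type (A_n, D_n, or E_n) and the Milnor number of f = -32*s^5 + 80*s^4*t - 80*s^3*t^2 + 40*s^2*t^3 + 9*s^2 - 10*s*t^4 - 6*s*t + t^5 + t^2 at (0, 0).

Type A4, Milnor number mu = 4.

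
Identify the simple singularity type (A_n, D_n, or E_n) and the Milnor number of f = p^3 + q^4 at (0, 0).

The Hessian of f at 0 is [[0, 0], [0, 0]] with rank 0, so corank 2. A Groebner basis of the Jacobian ideal J(f) in C{p,q} is {q^3, p^2}; counting standard monomials gives mu = 6. Corank 2; j^3 = p^3 is a perfect cube, so E-series; the 4-jet and mu = 6 give E_6.

Type E_6, Milnor number mu = 6.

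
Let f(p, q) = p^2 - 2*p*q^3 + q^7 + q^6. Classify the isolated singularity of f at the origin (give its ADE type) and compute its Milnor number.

Type A_{6}, Milnor number mu = 6.

The Hessian of f at 0 is [[2, 0], [0, 0]] with rank 1, so corank 1. A Groebner basis of the Jacobian ideal J(f) in C{p,q} is {-p + q^3, p^2}; counting standard monomials gives mu = 6. Corank 1: A-series; mu = 6 gives A_6.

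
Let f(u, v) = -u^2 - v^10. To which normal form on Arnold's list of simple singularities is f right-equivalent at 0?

A_9

The Hessian of f at 0 has rank 1. Corank 1: A-series; mu = 9 gives A_9.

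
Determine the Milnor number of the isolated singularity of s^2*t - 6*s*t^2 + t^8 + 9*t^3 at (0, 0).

9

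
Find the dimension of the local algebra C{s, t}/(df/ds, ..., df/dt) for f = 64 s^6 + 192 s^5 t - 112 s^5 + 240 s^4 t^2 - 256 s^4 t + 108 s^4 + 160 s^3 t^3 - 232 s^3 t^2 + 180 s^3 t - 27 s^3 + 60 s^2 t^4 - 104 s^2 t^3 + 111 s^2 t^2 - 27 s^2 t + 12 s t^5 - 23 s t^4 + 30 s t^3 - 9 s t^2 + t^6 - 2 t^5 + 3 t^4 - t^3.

8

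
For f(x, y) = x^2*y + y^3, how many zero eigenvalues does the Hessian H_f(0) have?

2

Hessian at 0 has rank 0.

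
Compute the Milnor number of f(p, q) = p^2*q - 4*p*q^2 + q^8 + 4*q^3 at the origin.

The Hessian of f at 0 has rank 0. Corank 2; j^3 = q*(p - 2*q)^2 has shape L^2 M (L != M), so D-series; mu = 9 gives D_9.

9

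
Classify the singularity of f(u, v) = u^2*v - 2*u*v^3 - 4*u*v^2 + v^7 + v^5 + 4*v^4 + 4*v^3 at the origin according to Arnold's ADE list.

The Hessian of f at 0 has rank 0. Corank 2; j^3 = v*(u - 2*v)^2 has shape L^2 M (L != M), so D-series; mu = 8 gives D_8.

D_{8}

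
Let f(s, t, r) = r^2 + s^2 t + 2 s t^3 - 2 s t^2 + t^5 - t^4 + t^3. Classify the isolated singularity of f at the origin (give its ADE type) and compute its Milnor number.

Type D_5, Milnor number mu = 5.

The Hessian of f at 0 is [[0, 0, 0], [0, 0, 0], [0, 0, 2]] with rank 1, so corank 2. A Groebner basis of the Jacobian ideal J(f) in C{s,t,r} is {s*t^2 + s*t - t^2, s*t + t^3 - t^2, s^2 - 6*s*t + 5*t^2, r}; counting standard monomials gives mu = 5. Corank 2; j^3 = t*(s - t)^2 has shape L^2 M (L != M), so D-series; mu = 5 gives D_5.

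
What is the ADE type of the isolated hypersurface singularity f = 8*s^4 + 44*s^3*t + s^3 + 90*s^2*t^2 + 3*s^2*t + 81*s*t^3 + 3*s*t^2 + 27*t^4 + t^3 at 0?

The Hessian of f at 0 has rank 0. Corank 2; j^3 = (s + t)^3 is a perfect cube, so E-series; the 4-jet and mu = 7 give E_7.

E_7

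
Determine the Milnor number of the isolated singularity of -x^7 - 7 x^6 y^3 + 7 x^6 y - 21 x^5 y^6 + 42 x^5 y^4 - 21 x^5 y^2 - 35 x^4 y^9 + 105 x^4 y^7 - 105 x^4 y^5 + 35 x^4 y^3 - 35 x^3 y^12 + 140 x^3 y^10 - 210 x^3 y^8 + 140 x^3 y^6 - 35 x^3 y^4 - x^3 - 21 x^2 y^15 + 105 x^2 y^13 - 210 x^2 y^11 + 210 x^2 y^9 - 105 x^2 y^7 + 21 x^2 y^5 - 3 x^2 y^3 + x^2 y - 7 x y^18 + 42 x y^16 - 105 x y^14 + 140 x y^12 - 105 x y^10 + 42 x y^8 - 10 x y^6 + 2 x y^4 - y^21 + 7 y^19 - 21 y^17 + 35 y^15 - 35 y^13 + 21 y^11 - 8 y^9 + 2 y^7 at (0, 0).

8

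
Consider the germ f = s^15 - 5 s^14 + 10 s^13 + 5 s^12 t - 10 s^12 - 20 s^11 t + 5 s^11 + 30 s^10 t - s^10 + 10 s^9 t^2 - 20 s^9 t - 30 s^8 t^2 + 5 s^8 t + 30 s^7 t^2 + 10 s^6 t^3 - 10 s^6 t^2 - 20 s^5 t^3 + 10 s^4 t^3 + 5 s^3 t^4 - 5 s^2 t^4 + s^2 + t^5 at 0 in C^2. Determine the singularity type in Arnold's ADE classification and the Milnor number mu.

Type A4, Milnor number mu = 4.

The Hessian of f at 0 has rank 1. Corank 1: A-series; mu = 4 gives A_4.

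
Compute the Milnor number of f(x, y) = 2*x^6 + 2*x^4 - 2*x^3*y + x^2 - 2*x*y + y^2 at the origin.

5

The Hessian of f at 0 has rank 1. Corank 1: A-series; mu = 5 gives A_5.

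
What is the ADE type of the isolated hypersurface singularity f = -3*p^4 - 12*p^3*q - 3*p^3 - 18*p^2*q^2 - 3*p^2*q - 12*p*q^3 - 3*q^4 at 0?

D5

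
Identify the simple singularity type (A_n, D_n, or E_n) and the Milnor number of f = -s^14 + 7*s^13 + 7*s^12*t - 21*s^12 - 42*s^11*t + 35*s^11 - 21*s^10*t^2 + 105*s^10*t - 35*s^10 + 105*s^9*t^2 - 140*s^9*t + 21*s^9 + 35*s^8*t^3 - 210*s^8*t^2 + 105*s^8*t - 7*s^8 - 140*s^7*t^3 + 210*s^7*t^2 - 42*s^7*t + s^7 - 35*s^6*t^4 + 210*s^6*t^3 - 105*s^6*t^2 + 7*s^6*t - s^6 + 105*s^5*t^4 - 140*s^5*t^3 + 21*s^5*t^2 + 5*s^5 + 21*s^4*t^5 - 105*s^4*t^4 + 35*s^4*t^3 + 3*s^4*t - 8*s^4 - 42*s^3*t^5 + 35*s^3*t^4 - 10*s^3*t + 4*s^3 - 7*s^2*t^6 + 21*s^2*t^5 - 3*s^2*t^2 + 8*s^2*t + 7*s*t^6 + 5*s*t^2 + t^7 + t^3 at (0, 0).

The Hessian of f at 0 has rank 0. Corank 2; j^3 = (s + t)*(2*s + t)^2 has shape L^2 M (L != M), so D-series; mu = 8 gives D_8.

Type D8, Milnor number mu = 8.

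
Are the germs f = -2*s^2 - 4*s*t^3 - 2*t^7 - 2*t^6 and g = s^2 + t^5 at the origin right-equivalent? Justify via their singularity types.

No.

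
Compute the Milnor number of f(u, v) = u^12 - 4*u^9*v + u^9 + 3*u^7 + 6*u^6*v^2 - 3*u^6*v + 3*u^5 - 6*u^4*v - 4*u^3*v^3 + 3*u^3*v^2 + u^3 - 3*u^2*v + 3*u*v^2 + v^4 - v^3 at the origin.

6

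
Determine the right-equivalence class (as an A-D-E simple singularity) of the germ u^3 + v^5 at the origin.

E8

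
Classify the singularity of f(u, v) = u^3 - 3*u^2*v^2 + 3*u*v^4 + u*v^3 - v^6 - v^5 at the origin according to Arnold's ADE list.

The Hessian of f at 0 has rank 0. Corank 2; j^3 = u^3 is a perfect cube, so E-series; the 4-jet and mu = 7 give E_7.

E7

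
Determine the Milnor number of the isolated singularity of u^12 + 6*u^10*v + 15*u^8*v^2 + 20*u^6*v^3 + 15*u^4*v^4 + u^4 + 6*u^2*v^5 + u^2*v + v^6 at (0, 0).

7

The Hessian of f at 0 is [[0, 0], [0, 0]] with rank 0, so corank 2. A Groebner basis of the Jacobian ideal J(f) in C{u,v} is {u^2/6 + v^5, u^3, u*v}; counting standard monomials gives mu = 7. Corank 2; j^3 = u^2*v has shape L^2 M (L != M), so D-series; mu = 7 gives D_7.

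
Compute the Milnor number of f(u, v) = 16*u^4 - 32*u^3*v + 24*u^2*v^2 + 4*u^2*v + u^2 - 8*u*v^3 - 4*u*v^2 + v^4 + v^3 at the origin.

The Hessian of f at 0 is [[2, 0], [0, 0]] with rank 1, so corank 1. A Groebner basis of the Jacobian ideal J(f) in C{u,v} is {v^2, u}; counting standard monomials gives mu = 2. Corank 1: A-series; mu = 2 gives A_2.

2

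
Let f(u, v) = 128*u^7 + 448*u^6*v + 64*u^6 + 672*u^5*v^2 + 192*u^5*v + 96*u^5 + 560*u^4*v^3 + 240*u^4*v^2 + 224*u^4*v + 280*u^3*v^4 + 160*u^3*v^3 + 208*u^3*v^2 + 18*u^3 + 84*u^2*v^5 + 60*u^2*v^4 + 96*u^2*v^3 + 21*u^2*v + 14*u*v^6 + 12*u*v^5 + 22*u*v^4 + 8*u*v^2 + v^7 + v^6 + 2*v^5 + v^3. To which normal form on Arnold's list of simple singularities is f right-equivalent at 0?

The Hessian of f at 0 has rank 0. Corank 2; j^3 = (2*u + v)*(3*u + v)^2 has shape L^2 M (L != M), so D-series; mu = 7 gives D_7.

D7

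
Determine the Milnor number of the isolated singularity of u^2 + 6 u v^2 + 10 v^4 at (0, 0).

3

The Hessian of f at 0 has rank 1. Corank 1: A-series; mu = 3 gives A_3.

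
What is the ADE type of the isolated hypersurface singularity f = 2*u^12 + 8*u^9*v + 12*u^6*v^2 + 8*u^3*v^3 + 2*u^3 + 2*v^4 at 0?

E_6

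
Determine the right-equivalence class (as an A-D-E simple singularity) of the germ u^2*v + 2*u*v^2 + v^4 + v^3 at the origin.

D_5

The Hessian of f at 0 is [[0, 0], [0, 0]] with rank 0, so corank 2. A Groebner basis of the Jacobian ideal J(f) in C{u,v} is {u^3 - u^2/4 + v^2/4, u^2/4 + v^3 - v^2/4, u*v + v^2}; counting standard monomials gives mu = 5. Corank 2; j^3 = v*(u + v)^2 has shape L^2 M (L != M), so D-series; mu = 5 gives D_5.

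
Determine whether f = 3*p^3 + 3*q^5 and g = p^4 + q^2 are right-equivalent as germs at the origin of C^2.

No.

The Hessian of f at 0 is [[0, 0], [0, 0]] with rank 0, so corank 2. A Groebner basis of the Jacobian ideal J(f) in C{p,q} is {q^4, p^2}; counting standard monomials gives mu = 8. Corank 2; j^3 = 3*p^3 is a perfect cube, so E-series; the 5-jet and mu = 8 give E_8. The Hessian of g at 0 is [[0, 0], [0, 2]] with rank 1, so corank 1. A Groebner basis of the Jacobian ideal J(g) in C{p,q} is {p^3, q}; counting standard monomials gives mu = 3. Corank 1: A-series; mu = 3 gives A_3. f is E_8 but g is A_3, hence not right-equivalent.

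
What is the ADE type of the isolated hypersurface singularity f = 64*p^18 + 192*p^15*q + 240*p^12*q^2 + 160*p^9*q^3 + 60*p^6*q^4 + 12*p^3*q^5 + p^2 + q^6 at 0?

A_{5}

The Hessian of f at 0 has rank 1. Corank 1: A-series; mu = 5 gives A_5.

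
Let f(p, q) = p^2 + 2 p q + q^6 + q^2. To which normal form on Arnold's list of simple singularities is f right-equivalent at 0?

A_{5}

The Hessian of f at 0 is [[2, 2], [2, 2]] with rank 1, so corank 1. A Groebner basis of the Jacobian ideal J(f) in C{p,q} is {q^5, p + q}; counting standard monomials gives mu = 5. Corank 1: A-series; mu = 5 gives A_5.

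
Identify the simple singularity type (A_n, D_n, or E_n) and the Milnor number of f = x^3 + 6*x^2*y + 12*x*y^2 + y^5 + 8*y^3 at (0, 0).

The Hessian of f at 0 has rank 0. Corank 2; j^3 = (x + 2*y)^3 is a perfect cube, so E-series; the 5-jet and mu = 8 give E_8.

Type E_{8}, Milnor number mu = 8.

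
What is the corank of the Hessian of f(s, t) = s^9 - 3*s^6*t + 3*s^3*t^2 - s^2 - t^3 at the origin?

The Hessian at 0 is [[-2, 0], [0, 0]] of rank 1; hence corank 1.

1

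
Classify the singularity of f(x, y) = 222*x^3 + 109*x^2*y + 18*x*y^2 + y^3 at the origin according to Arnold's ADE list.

D_4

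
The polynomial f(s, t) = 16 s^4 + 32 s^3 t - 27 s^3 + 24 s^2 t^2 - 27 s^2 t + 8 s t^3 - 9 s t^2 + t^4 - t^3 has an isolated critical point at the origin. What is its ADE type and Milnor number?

Type E6, Milnor number mu = 6.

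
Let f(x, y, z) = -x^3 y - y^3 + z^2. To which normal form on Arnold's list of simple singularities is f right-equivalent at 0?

E7

The Hessian of f at 0 has rank 1. Corank 2; j^3 = -y^3 is a perfect cube, so E-series; the 4-jet and mu = 7 give E_7.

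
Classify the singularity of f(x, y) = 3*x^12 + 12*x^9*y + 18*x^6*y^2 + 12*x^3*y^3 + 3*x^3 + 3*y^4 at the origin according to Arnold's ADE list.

The Hessian of f at 0 has rank 0. Corank 2; j^3 = 3*x^3 is a perfect cube, so E-series; the 4-jet and mu = 6 give E_6.

E_{6}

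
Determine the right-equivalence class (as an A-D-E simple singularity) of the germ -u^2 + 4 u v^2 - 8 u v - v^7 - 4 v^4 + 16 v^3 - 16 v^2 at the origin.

The Hessian of f at 0 is [[-2, -8], [-8, -32]] with rank 1, so corank 1. A Groebner basis of the Jacobian ideal J(f) in C{u,v} is {u^3 + 12*u^2*v + 24*u^2 + 128*u*v + 64*u + 256*v, -u/2 + v^2 - 2*v}; counting standard monomials gives mu = 6. Corank 1: A-series; mu = 6 gives A_6.

A_{6}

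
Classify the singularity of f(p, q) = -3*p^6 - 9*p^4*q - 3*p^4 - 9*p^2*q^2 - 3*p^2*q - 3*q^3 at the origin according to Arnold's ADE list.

D4

The Hessian of f at 0 is [[0, 0], [0, 0]] with rank 0, so corank 2. A Groebner basis of the Jacobian ideal J(f) in C{p,q} is {q^3, p^2 + 3*q^2, p*q}; counting standard monomials gives mu = 4. Corank 2; j^3 = -3*q*(p^2 + q^2) splits into three distinct lines over C (the quadratic factor has nonzero discriminant), so D_4.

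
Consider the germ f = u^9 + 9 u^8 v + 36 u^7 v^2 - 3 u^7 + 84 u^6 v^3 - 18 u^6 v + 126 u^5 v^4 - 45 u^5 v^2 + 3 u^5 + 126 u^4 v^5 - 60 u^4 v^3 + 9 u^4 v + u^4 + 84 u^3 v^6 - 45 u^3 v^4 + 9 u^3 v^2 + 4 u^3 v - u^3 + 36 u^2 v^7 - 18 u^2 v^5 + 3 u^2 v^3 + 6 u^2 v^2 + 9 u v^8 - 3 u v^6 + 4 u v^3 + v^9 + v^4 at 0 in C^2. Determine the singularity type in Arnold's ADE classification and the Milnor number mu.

Type E_{6}, Milnor number mu = 6.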